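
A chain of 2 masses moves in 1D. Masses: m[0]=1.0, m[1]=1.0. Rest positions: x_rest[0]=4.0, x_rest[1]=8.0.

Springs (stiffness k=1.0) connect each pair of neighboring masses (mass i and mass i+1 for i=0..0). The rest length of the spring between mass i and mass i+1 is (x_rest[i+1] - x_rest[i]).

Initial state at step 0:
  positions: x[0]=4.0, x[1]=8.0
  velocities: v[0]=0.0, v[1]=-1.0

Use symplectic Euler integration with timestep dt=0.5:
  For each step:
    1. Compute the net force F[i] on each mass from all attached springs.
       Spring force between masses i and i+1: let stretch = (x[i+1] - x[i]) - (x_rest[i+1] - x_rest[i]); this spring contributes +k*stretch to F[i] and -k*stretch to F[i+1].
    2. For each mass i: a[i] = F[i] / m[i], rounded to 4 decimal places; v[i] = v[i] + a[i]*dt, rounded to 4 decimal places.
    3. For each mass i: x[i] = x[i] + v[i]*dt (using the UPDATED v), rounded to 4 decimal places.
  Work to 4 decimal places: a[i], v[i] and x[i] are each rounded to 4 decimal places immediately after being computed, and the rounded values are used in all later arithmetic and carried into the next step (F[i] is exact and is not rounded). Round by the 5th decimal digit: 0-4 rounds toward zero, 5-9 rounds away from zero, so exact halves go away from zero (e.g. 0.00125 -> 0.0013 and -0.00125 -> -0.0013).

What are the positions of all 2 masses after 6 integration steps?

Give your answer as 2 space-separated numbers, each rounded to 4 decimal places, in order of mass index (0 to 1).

Answer: 2.1485 6.8517

Derivation:
Step 0: x=[4.0000 8.0000] v=[0.0000 -1.0000]
Step 1: x=[4.0000 7.5000] v=[0.0000 -1.0000]
Step 2: x=[3.8750 7.1250] v=[-0.2500 -0.7500]
Step 3: x=[3.5625 6.9375] v=[-0.6250 -0.3750]
Step 4: x=[3.0938 6.9063] v=[-0.9375 -0.0625]
Step 5: x=[2.5782 6.9220] v=[-1.0313 0.0313]
Step 6: x=[2.1485 6.8517] v=[-0.8594 -0.1406]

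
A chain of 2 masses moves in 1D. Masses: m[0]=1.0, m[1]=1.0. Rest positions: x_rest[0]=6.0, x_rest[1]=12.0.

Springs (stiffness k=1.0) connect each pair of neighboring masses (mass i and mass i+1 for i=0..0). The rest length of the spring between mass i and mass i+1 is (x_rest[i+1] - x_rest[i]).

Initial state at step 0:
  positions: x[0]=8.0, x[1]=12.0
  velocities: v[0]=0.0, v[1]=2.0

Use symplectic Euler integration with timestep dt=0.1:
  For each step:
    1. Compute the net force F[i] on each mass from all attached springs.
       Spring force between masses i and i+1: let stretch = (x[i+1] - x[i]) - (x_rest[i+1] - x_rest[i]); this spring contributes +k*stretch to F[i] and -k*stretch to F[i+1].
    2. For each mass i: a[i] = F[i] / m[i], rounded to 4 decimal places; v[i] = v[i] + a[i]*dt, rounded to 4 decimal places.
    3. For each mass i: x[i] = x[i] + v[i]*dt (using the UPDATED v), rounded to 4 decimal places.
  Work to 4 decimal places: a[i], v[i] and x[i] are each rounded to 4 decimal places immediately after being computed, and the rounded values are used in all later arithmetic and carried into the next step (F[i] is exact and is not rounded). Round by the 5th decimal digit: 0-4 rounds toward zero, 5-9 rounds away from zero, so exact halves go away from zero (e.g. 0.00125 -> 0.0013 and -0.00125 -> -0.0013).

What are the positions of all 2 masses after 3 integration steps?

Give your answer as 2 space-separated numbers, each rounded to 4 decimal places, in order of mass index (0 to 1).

Step 0: x=[8.0000 12.0000] v=[0.0000 2.0000]
Step 1: x=[7.9800 12.2200] v=[-0.2000 2.2000]
Step 2: x=[7.9424 12.4576] v=[-0.3760 2.3760]
Step 3: x=[7.8900 12.7101] v=[-0.5245 2.5245]

Answer: 7.8900 12.7101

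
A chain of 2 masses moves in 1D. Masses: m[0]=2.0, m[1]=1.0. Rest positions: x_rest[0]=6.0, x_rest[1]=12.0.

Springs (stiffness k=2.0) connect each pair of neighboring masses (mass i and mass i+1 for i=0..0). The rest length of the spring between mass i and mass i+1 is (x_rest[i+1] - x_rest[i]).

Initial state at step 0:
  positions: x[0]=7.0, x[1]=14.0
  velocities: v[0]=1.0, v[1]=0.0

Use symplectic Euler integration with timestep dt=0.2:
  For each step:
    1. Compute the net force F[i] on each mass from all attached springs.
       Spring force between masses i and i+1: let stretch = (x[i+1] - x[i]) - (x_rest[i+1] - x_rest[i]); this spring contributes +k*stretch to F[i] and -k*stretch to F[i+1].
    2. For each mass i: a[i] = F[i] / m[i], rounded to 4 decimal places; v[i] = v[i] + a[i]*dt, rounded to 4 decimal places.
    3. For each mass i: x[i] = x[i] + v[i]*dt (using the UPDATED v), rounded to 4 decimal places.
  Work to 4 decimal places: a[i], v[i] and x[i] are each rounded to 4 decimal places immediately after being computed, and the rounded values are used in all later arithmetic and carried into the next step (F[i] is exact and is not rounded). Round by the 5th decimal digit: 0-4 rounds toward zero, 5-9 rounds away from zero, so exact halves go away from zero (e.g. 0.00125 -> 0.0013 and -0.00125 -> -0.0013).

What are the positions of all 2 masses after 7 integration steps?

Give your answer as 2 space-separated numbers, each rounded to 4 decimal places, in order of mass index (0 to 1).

Answer: 8.6851 13.4296

Derivation:
Step 0: x=[7.0000 14.0000] v=[1.0000 0.0000]
Step 1: x=[7.2400 13.9200] v=[1.2000 -0.4000]
Step 2: x=[7.5072 13.7856] v=[1.3360 -0.6720]
Step 3: x=[7.7855 13.6289] v=[1.3917 -0.7834]
Step 4: x=[8.0576 13.4847] v=[1.3604 -0.7208]
Step 5: x=[8.3068 13.3864] v=[1.2458 -0.4916]
Step 6: x=[8.5191 13.3617] v=[1.0617 -0.1234]
Step 7: x=[8.6851 13.4296] v=[0.8302 0.3396]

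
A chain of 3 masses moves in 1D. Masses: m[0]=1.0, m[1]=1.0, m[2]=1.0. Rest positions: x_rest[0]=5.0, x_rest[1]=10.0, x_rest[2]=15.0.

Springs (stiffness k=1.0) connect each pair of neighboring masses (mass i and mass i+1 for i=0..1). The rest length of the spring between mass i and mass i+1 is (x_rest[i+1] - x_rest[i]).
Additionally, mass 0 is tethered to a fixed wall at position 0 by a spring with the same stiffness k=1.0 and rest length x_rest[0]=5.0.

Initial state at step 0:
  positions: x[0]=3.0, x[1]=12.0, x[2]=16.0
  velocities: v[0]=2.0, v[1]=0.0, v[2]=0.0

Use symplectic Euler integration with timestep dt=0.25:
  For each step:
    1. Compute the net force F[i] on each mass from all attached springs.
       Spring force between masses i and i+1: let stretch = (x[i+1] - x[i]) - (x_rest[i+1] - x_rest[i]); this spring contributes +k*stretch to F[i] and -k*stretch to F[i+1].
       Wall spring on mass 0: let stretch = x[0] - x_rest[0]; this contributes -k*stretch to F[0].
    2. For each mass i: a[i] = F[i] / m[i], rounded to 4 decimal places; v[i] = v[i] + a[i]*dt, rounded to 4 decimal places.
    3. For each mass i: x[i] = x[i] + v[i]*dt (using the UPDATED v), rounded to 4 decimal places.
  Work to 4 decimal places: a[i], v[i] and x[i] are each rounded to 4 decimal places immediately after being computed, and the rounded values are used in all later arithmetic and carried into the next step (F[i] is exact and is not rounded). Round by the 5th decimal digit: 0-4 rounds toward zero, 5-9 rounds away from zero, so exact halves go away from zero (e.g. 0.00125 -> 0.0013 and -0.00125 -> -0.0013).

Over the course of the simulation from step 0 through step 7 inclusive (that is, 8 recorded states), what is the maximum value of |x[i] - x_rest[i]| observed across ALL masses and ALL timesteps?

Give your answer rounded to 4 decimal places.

Step 0: x=[3.0000 12.0000 16.0000] v=[2.0000 0.0000 0.0000]
Step 1: x=[3.8750 11.6875 16.0625] v=[3.5000 -1.2500 0.2500]
Step 2: x=[4.9961 11.1602 16.1641] v=[4.4844 -2.1094 0.4063]
Step 3: x=[6.1902 10.5603 16.2654] v=[4.7764 -2.3995 0.4053]
Step 4: x=[7.2706 10.0439 16.3227] v=[4.3214 -2.0658 0.2290]
Step 5: x=[8.0699 9.7466 16.3000] v=[3.1971 -1.1894 -0.0907]
Step 6: x=[8.4696 9.7541 16.1802] v=[1.5988 0.0298 -0.4791]
Step 7: x=[8.4202 10.0829 15.9713] v=[-0.1975 1.3152 -0.8356]
Max displacement = 3.4696

Answer: 3.4696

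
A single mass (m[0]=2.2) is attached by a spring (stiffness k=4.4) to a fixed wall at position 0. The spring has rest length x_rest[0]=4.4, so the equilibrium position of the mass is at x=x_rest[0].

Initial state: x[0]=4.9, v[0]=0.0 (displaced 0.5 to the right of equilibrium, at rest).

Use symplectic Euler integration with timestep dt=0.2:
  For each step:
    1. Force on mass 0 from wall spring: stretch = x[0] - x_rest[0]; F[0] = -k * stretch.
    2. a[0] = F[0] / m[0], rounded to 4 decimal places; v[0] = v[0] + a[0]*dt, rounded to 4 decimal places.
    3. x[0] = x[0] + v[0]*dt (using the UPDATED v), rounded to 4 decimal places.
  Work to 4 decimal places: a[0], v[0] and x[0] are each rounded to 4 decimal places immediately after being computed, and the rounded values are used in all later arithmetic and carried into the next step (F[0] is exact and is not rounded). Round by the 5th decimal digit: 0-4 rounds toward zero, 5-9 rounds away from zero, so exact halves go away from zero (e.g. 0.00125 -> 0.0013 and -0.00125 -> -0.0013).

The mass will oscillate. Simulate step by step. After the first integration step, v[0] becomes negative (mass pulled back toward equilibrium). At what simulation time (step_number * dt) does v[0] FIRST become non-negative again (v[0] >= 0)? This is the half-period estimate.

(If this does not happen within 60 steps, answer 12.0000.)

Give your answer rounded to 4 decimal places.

Answer: 2.4000

Derivation:
Step 0: x=[4.9000] v=[0.0000]
Step 1: x=[4.8600] v=[-0.2000]
Step 2: x=[4.7832] v=[-0.3840]
Step 3: x=[4.6757] v=[-0.5373]
Step 4: x=[4.5462] v=[-0.6476]
Step 5: x=[4.4050] v=[-0.7061]
Step 6: x=[4.2634] v=[-0.7081]
Step 7: x=[4.1327] v=[-0.6535]
Step 8: x=[4.0234] v=[-0.5466]
Step 9: x=[3.9442] v=[-0.3960]
Step 10: x=[3.9015] v=[-0.2137]
Step 11: x=[3.8986] v=[-0.0143]
Step 12: x=[3.9359] v=[0.1863]
First v>=0 after going negative at step 12, time=2.4000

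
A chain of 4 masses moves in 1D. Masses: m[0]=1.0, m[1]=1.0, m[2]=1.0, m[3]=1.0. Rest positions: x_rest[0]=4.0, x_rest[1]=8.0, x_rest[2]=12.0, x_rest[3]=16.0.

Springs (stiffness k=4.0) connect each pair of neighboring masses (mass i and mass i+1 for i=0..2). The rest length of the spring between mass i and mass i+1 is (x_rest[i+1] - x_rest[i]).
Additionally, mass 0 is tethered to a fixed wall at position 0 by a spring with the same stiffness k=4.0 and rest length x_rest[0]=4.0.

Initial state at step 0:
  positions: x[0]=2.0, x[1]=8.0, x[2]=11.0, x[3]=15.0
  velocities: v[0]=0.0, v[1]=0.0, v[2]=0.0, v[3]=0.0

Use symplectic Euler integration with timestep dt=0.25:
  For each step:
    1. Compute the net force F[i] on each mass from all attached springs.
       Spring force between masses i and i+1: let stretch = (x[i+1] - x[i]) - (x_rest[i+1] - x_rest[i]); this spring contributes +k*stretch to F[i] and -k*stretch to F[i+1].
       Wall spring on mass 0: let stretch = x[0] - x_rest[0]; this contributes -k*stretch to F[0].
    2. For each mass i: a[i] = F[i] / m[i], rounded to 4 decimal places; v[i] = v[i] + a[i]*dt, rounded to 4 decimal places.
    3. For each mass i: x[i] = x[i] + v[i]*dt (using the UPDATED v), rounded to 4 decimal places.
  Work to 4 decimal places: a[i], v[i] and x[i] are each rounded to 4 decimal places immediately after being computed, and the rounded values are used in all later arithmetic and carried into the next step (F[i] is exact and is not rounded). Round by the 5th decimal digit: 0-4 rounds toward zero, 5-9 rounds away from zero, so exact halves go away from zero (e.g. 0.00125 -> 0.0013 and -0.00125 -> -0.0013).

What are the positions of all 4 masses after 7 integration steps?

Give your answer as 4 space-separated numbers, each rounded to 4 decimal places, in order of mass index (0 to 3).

Step 0: x=[2.0000 8.0000 11.0000 15.0000] v=[0.0000 0.0000 0.0000 0.0000]
Step 1: x=[3.0000 7.2500 11.2500 15.0000] v=[4.0000 -3.0000 1.0000 0.0000]
Step 2: x=[4.3125 6.4375 11.4375 15.0625] v=[5.2500 -3.2500 0.7500 0.2500]
Step 3: x=[5.0781 6.3438 11.2813 15.2188] v=[3.0625 -0.3750 -0.6250 0.6250]
Step 4: x=[4.8906 7.1680 10.8751 15.3907] v=[-0.7499 3.2968 -1.6250 0.6875]
Step 5: x=[4.0498 8.3496 10.6710 15.4337] v=[-3.3631 4.7265 -0.8165 0.1719]
Step 6: x=[3.2715 9.0366 11.0772 15.2860] v=[-3.1131 2.7481 1.6248 -0.5908]
Step 7: x=[3.1166 8.7925 12.0255 15.0861] v=[-0.6195 -0.9764 3.7930 -0.7996]

Answer: 3.1166 8.7925 12.0255 15.0861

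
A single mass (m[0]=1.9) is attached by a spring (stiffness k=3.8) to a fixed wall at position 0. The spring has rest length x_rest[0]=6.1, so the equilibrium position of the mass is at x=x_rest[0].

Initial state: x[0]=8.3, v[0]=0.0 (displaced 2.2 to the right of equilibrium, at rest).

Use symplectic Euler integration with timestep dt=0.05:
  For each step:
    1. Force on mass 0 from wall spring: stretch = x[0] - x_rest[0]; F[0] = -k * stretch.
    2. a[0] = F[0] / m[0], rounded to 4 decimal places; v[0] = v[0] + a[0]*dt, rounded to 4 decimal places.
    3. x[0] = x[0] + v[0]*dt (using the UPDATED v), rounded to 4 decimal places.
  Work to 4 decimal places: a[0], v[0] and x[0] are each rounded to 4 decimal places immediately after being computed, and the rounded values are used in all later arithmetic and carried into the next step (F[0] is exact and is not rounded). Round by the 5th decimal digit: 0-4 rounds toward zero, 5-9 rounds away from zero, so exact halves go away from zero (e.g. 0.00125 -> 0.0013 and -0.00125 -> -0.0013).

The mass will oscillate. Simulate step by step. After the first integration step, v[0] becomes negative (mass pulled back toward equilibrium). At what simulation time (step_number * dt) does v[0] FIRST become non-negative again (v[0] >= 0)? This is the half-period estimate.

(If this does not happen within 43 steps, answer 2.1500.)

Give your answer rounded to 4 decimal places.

Answer: 2.1500

Derivation:
Step 0: x=[8.3000] v=[0.0000]
Step 1: x=[8.2890] v=[-0.2200]
Step 2: x=[8.2671] v=[-0.4389]
Step 3: x=[8.2343] v=[-0.6556]
Step 4: x=[8.1909] v=[-0.8690]
Step 5: x=[8.1370] v=[-1.0781]
Step 6: x=[8.0729] v=[-1.2818]
Step 7: x=[7.9989] v=[-1.4791]
Step 8: x=[7.9155] v=[-1.6690]
Step 9: x=[7.8230] v=[-1.8506]
Step 10: x=[7.7219] v=[-2.0229]
Step 11: x=[7.6126] v=[-2.1851]
Step 12: x=[7.4958] v=[-2.3364]
Step 13: x=[7.3720] v=[-2.4760]
Step 14: x=[7.2418] v=[-2.6032]
Step 15: x=[7.1059] v=[-2.7174]
Step 16: x=[6.9650] v=[-2.8180]
Step 17: x=[6.8198] v=[-2.9045]
Step 18: x=[6.6710] v=[-2.9765]
Step 19: x=[6.5193] v=[-3.0336]
Step 20: x=[6.3655] v=[-3.0755]
Step 21: x=[6.2104] v=[-3.1021]
Step 22: x=[6.0547] v=[-3.1131]
Step 23: x=[5.8993] v=[-3.1086]
Step 24: x=[5.7449] v=[-3.0885]
Step 25: x=[5.5923] v=[-3.0530]
Step 26: x=[5.4422] v=[-3.0022]
Step 27: x=[5.2954] v=[-2.9364]
Step 28: x=[5.1526] v=[-2.8559]
Step 29: x=[5.0145] v=[-2.7612]
Step 30: x=[4.8819] v=[-2.6527]
Step 31: x=[4.7554] v=[-2.5309]
Step 32: x=[4.6356] v=[-2.3964]
Step 33: x=[4.5231] v=[-2.2500]
Step 34: x=[4.4185] v=[-2.0923]
Step 35: x=[4.3223] v=[-1.9242]
Step 36: x=[4.2350] v=[-1.7464]
Step 37: x=[4.1570] v=[-1.5599]
Step 38: x=[4.0887] v=[-1.3656]
Step 39: x=[4.0305] v=[-1.1645]
Step 40: x=[3.9826] v=[-0.9576]
Step 41: x=[3.9453] v=[-0.7459]
Step 42: x=[3.9188] v=[-0.5304]
Step 43: x=[3.9032] v=[-0.3123]
v[0] did not become non-negative within 43 steps; using fallback time=2.1500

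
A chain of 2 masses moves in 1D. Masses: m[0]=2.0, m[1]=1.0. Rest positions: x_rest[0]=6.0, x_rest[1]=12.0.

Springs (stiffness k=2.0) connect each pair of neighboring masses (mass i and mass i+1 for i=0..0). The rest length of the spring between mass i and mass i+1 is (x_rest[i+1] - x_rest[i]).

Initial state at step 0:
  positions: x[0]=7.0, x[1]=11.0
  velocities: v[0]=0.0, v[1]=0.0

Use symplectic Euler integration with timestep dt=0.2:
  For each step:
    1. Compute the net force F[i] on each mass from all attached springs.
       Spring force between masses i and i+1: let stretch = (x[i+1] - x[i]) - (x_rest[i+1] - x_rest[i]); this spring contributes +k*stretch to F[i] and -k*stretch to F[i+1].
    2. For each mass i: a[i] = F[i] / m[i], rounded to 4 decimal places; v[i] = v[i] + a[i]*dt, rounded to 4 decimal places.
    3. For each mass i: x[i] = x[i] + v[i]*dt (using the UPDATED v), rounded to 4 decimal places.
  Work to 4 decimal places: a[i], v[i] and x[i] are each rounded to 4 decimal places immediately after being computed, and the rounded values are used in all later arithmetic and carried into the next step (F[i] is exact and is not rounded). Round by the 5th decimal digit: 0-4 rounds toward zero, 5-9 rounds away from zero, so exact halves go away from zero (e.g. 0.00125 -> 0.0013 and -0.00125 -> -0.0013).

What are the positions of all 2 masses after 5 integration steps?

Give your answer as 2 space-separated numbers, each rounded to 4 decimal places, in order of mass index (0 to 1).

Step 0: x=[7.0000 11.0000] v=[0.0000 0.0000]
Step 1: x=[6.9200 11.1600] v=[-0.4000 0.8000]
Step 2: x=[6.7696 11.4608] v=[-0.7520 1.5040]
Step 3: x=[6.5668 11.8663] v=[-1.0138 2.0275]
Step 4: x=[6.3360 12.3278] v=[-1.1539 2.3077]
Step 5: x=[6.1049 12.7900] v=[-1.1555 2.3110]

Answer: 6.1049 12.7900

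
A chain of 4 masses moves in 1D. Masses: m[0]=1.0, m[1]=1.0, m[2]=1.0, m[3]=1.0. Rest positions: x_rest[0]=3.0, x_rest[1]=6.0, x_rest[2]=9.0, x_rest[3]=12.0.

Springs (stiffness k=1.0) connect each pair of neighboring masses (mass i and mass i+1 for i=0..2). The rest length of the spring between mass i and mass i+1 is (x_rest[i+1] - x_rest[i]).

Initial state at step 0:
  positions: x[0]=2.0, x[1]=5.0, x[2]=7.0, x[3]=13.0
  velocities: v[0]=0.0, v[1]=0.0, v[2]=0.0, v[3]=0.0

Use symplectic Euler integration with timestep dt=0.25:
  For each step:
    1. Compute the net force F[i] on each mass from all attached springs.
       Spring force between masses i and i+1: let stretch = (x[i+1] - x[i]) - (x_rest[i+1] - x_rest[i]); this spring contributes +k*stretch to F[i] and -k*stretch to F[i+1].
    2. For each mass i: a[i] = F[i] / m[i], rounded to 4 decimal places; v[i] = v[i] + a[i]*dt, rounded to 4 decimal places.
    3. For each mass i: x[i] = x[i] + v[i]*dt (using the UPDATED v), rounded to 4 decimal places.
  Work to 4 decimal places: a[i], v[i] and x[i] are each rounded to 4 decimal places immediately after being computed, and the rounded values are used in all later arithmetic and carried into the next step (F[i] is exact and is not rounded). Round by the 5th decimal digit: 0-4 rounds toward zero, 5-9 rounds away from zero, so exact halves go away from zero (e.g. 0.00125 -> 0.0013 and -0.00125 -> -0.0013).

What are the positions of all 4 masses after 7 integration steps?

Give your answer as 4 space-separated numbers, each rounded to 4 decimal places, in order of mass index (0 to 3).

Answer: 1.7937 5.1376 9.7170 10.3517

Derivation:
Step 0: x=[2.0000 5.0000 7.0000 13.0000] v=[0.0000 0.0000 0.0000 0.0000]
Step 1: x=[2.0000 4.9375 7.2500 12.8125] v=[0.0000 -0.2500 1.0000 -0.7500]
Step 2: x=[1.9961 4.8359 7.7031 12.4649] v=[-0.0156 -0.4063 1.8125 -1.3906]
Step 3: x=[1.9822 4.7360 8.2747 12.0071] v=[-0.0557 -0.3995 2.2862 -1.8311]
Step 4: x=[1.9529 4.6852 8.8584 11.5036] v=[-0.1173 -0.2033 2.3346 -2.0142]
Step 5: x=[1.9069 4.7244 9.3466 11.0222] v=[-0.1842 0.1569 1.9526 -1.9255]
Step 6: x=[1.8495 4.8764 9.6506 10.6236] v=[-0.2298 0.6081 1.2160 -1.5944]
Step 7: x=[1.7937 5.1376 9.7170 10.3517] v=[-0.2231 1.0449 0.2657 -1.0877]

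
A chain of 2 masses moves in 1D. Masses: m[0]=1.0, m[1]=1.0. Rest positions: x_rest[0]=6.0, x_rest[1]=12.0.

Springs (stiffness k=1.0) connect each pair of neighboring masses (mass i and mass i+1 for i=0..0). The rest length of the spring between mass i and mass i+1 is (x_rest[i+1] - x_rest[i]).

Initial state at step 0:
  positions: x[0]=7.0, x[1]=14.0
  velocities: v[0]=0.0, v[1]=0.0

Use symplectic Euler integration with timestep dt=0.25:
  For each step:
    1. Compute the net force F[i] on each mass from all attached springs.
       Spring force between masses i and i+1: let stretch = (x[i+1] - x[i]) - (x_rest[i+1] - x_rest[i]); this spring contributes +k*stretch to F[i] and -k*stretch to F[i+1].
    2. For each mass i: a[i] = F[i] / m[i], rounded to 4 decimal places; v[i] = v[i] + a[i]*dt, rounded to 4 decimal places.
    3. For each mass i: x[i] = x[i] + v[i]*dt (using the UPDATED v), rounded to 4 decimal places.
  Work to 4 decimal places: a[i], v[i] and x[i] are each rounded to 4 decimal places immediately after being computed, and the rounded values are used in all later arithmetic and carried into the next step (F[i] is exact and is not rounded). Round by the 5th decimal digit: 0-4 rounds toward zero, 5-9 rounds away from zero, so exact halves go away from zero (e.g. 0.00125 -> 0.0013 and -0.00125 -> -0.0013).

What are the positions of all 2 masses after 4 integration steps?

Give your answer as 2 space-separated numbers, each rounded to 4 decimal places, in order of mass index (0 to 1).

Step 0: x=[7.0000 14.0000] v=[0.0000 0.0000]
Step 1: x=[7.0625 13.9375] v=[0.2500 -0.2500]
Step 2: x=[7.1797 13.8203] v=[0.4688 -0.4688]
Step 3: x=[7.3370 13.6631] v=[0.6290 -0.6290]
Step 4: x=[7.5146 13.4855] v=[0.7105 -0.7105]

Answer: 7.5146 13.4855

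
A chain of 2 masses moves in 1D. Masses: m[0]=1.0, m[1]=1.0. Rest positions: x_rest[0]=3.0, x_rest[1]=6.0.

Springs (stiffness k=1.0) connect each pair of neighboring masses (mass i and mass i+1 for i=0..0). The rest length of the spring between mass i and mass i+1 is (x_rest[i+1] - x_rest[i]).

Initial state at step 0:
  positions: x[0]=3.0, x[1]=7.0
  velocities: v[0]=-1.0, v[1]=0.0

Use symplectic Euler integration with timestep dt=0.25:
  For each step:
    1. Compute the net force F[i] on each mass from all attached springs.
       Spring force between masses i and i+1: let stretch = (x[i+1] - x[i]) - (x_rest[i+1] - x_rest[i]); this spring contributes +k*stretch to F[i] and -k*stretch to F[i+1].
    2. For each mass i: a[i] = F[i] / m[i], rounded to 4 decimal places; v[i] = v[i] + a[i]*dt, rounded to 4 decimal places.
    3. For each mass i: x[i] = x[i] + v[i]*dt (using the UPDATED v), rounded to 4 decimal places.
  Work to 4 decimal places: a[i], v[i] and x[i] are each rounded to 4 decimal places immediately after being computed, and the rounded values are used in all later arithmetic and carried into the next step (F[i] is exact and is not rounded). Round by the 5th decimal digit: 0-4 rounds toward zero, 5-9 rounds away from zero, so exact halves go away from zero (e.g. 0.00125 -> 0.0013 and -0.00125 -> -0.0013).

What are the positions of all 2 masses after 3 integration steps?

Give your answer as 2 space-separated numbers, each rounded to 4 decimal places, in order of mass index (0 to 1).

Step 0: x=[3.0000 7.0000] v=[-1.0000 0.0000]
Step 1: x=[2.8125 6.9375] v=[-0.7500 -0.2500]
Step 2: x=[2.6953 6.8047] v=[-0.4688 -0.5313]
Step 3: x=[2.6474 6.6025] v=[-0.1915 -0.8087]

Answer: 2.6474 6.6025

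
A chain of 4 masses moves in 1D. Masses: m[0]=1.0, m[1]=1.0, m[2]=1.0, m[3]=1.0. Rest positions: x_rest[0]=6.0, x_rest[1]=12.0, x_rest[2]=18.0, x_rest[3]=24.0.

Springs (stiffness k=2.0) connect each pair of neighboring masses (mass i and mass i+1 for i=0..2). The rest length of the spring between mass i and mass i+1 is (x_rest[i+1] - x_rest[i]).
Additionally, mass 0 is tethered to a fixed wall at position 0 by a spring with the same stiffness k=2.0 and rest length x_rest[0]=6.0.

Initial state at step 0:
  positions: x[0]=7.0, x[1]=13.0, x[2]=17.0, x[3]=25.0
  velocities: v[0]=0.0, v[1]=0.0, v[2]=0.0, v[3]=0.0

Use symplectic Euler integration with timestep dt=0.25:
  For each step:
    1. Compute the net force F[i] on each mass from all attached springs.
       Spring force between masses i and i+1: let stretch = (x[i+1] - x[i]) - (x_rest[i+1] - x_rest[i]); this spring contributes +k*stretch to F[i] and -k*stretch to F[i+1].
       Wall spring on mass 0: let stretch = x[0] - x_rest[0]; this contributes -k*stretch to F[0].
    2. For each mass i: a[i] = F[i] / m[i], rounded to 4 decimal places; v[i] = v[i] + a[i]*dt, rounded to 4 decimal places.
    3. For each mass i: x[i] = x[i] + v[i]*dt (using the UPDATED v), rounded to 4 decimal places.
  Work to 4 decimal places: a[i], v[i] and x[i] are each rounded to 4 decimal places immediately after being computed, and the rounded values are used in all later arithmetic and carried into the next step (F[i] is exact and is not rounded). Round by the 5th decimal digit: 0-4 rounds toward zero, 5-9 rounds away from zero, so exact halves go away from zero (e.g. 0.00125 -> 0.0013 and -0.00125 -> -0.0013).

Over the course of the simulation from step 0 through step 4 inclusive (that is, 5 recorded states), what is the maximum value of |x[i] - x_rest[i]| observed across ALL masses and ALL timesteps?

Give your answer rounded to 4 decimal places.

Answer: 1.6646

Derivation:
Step 0: x=[7.0000 13.0000 17.0000 25.0000] v=[0.0000 0.0000 0.0000 0.0000]
Step 1: x=[6.8750 12.7500 17.5000 24.7500] v=[-0.5000 -1.0000 2.0000 -1.0000]
Step 2: x=[6.6250 12.3594 18.3125 24.3438] v=[-1.0000 -1.5625 3.2500 -1.6250]
Step 3: x=[6.2637 11.9961 19.1348 23.9336] v=[-1.4453 -1.4532 3.2891 -1.6407]
Step 4: x=[5.8360 11.8086 19.6646 23.6736] v=[-1.7110 -0.7501 2.1192 -1.0401]
Max displacement = 1.6646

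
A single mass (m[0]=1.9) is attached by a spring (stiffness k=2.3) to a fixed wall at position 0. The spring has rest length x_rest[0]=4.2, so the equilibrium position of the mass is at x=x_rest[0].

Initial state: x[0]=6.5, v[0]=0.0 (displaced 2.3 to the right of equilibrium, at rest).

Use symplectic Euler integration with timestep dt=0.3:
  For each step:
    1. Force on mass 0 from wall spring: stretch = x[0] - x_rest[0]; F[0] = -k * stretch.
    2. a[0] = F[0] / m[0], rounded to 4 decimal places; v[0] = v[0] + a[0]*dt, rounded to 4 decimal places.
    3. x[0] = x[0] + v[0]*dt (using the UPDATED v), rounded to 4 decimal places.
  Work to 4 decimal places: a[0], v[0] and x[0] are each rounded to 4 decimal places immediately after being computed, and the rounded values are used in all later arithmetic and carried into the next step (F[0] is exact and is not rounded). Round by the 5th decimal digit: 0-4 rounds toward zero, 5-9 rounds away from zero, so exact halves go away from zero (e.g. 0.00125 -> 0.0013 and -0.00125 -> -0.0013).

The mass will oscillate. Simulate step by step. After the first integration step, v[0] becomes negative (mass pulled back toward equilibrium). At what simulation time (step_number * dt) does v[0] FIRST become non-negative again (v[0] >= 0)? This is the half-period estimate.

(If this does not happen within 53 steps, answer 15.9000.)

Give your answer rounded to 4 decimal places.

Answer: 3.0000

Derivation:
Step 0: x=[6.5000] v=[0.0000]
Step 1: x=[6.2494] v=[-0.8353]
Step 2: x=[5.7755] v=[-1.5796]
Step 3: x=[5.1300] v=[-2.1518]
Step 4: x=[4.3832] v=[-2.4895]
Step 5: x=[3.6164] v=[-2.5560]
Step 6: x=[2.9132] v=[-2.3441]
Step 7: x=[2.3502] v=[-1.8768]
Step 8: x=[1.9887] v=[-1.2050]
Step 9: x=[1.8681] v=[-0.4020]
Step 10: x=[2.0015] v=[0.4448]
First v>=0 after going negative at step 10, time=3.0000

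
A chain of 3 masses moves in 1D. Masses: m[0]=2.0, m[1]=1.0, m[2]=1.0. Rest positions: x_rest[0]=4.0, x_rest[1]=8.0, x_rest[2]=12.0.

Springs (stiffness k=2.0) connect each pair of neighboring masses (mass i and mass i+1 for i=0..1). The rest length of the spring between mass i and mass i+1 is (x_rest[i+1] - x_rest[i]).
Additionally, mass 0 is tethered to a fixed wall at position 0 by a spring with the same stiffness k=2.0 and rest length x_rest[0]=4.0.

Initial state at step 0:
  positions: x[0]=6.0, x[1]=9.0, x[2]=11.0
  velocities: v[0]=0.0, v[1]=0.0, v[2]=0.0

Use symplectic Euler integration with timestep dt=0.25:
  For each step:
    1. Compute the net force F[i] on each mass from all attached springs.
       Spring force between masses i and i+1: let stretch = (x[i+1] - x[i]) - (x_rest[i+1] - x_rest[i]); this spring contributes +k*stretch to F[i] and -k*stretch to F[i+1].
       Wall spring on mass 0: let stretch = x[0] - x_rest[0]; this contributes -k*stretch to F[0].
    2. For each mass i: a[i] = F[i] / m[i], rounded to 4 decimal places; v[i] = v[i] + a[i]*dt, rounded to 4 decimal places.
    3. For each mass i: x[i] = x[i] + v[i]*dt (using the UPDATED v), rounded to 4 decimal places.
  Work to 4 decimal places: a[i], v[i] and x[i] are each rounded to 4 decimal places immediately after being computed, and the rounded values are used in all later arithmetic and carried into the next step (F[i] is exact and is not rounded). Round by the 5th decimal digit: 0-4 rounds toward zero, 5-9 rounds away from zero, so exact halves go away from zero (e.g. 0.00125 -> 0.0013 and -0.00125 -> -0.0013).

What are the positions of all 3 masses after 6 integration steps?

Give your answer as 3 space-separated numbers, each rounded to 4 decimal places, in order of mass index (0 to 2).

Answer: 3.1606 8.1598 13.7444

Derivation:
Step 0: x=[6.0000 9.0000 11.0000] v=[0.0000 0.0000 0.0000]
Step 1: x=[5.8125 8.8750 11.2500] v=[-0.7500 -0.5000 1.0000]
Step 2: x=[5.4531 8.6641 11.7031] v=[-1.4375 -0.8438 1.8125]
Step 3: x=[4.9536 8.4317 12.2764] v=[-1.9980 -0.9298 2.2930]
Step 4: x=[4.3619 8.2451 12.8691] v=[-2.3669 -0.7465 2.3707]
Step 5: x=[3.7403 8.1511 13.3838] v=[-2.4866 -0.3761 2.0587]
Step 6: x=[3.1606 8.1598 13.7444] v=[-2.3190 0.0349 1.4424]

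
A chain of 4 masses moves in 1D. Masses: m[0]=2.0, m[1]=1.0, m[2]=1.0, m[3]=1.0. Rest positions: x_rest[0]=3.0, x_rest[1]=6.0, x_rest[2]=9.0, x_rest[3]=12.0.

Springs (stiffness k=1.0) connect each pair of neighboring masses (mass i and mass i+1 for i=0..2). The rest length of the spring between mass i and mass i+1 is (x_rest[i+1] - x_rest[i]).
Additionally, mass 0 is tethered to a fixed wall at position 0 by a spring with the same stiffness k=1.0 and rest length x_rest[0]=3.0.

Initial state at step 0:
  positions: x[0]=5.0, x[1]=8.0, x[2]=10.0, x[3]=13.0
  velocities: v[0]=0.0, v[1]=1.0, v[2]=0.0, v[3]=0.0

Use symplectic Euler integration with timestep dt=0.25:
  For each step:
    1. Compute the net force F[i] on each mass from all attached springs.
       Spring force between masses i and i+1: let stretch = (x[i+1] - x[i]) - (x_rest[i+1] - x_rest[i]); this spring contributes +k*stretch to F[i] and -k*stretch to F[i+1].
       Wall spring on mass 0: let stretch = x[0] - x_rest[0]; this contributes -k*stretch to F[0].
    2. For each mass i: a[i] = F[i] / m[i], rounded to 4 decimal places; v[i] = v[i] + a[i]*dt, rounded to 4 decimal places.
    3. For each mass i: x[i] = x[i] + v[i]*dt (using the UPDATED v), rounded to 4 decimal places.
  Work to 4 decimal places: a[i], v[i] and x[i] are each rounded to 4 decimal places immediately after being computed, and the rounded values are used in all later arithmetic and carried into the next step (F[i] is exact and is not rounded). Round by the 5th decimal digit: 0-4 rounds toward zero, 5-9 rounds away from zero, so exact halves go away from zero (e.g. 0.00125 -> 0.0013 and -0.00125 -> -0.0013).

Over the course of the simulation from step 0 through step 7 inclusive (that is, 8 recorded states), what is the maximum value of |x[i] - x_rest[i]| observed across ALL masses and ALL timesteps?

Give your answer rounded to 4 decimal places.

Answer: 2.2929

Derivation:
Step 0: x=[5.0000 8.0000 10.0000 13.0000] v=[0.0000 1.0000 0.0000 0.0000]
Step 1: x=[4.9375 8.1875 10.0625 13.0000] v=[-0.2500 0.7500 0.2500 0.0000]
Step 2: x=[4.8223 8.2891 10.1914 13.0039] v=[-0.4610 0.4063 0.5156 0.0156]
Step 3: x=[4.6647 8.2929 10.3772 13.0195] v=[-0.6305 0.0152 0.7432 0.0625]
Step 4: x=[4.4747 8.2002 10.5979 13.0575] v=[-0.7601 -0.3708 0.8827 0.1519]
Step 5: x=[4.2613 8.0245 10.8225 13.1293] v=[-0.8538 -0.7028 0.8982 0.2870]
Step 6: x=[4.0323 7.7885 11.0164 13.2444] v=[-0.9161 -0.9441 0.7754 0.4603]
Step 7: x=[3.7947 7.5195 11.1478 13.4077] v=[-0.9506 -1.0762 0.5254 0.6533]
Max displacement = 2.2929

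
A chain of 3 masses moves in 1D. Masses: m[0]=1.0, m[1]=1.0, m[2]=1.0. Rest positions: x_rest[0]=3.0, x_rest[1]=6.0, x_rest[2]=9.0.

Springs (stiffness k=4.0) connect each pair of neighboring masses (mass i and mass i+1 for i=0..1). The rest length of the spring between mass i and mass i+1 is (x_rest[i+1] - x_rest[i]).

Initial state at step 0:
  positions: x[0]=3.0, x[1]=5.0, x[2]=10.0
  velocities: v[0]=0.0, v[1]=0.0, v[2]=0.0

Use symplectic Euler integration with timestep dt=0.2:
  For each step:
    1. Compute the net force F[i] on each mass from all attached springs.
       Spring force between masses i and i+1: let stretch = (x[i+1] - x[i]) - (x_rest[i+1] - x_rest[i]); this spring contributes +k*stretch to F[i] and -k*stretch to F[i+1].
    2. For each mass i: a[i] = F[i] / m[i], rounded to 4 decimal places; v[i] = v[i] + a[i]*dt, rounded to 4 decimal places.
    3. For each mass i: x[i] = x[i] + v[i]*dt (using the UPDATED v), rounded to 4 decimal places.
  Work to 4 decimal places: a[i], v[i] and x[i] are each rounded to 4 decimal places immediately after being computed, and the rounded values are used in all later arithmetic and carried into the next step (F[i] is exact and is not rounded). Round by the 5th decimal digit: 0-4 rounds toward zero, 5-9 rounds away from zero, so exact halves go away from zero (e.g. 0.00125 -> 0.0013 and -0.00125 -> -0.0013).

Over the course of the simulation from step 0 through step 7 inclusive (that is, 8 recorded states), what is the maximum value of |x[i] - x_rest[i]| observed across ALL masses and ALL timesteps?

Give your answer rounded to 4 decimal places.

Answer: 1.0651

Derivation:
Step 0: x=[3.0000 5.0000 10.0000] v=[0.0000 0.0000 0.0000]
Step 1: x=[2.8400 5.4800 9.6800] v=[-0.8000 2.4000 -1.6000]
Step 2: x=[2.6224 6.2096 9.1680] v=[-1.0880 3.6480 -2.5600]
Step 3: x=[2.4988 6.8386 8.6627] v=[-0.6182 3.1450 -2.5267]
Step 4: x=[2.5895 7.0651 8.3455] v=[0.4536 1.1324 -1.5860]
Step 5: x=[2.9163 6.7803 8.3034] v=[1.6341 -1.4238 -0.2103]
Step 6: x=[3.3814 6.1210 8.4976] v=[2.3253 -3.2965 0.9712]
Step 7: x=[3.8048 5.4036 8.7916] v=[2.1170 -3.5869 1.4699]
Max displacement = 1.0651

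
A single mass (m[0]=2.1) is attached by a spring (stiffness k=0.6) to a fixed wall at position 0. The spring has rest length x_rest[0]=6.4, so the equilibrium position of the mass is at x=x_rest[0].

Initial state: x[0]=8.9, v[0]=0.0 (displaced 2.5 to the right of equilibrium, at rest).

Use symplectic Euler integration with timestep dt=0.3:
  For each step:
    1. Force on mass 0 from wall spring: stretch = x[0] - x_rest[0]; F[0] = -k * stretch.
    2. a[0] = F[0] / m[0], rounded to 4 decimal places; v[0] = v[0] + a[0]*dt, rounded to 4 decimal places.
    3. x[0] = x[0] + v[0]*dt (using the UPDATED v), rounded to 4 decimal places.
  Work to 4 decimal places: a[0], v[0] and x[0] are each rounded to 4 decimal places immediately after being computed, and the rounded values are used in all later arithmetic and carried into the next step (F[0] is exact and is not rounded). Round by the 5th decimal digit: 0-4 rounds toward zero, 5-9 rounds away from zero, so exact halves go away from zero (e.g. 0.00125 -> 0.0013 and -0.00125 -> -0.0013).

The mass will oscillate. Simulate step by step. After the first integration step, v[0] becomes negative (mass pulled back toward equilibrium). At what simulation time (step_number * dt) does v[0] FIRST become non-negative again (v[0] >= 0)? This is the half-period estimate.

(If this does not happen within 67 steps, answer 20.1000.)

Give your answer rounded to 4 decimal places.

Answer: 6.0000

Derivation:
Step 0: x=[8.9000] v=[0.0000]
Step 1: x=[8.8357] v=[-0.2143]
Step 2: x=[8.7088] v=[-0.4231]
Step 3: x=[8.5225] v=[-0.6210]
Step 4: x=[8.2816] v=[-0.8029]
Step 5: x=[7.9923] v=[-0.9642]
Step 6: x=[7.6621] v=[-1.1007]
Step 7: x=[7.2994] v=[-1.2089]
Step 8: x=[6.9136] v=[-1.2860]
Step 9: x=[6.5146] v=[-1.3300]
Step 10: x=[6.1127] v=[-1.3398]
Step 11: x=[5.7181] v=[-1.3152]
Step 12: x=[5.3411] v=[-1.2568]
Step 13: x=[4.9913] v=[-1.1661]
Step 14: x=[4.6777] v=[-1.0454]
Step 15: x=[4.4084] v=[-0.8978]
Step 16: x=[4.1903] v=[-0.7271]
Step 17: x=[4.0290] v=[-0.5377]
Step 18: x=[3.9287] v=[-0.3345]
Step 19: x=[3.8919] v=[-0.1227]
Step 20: x=[3.9196] v=[0.0923]
First v>=0 after going negative at step 20, time=6.0000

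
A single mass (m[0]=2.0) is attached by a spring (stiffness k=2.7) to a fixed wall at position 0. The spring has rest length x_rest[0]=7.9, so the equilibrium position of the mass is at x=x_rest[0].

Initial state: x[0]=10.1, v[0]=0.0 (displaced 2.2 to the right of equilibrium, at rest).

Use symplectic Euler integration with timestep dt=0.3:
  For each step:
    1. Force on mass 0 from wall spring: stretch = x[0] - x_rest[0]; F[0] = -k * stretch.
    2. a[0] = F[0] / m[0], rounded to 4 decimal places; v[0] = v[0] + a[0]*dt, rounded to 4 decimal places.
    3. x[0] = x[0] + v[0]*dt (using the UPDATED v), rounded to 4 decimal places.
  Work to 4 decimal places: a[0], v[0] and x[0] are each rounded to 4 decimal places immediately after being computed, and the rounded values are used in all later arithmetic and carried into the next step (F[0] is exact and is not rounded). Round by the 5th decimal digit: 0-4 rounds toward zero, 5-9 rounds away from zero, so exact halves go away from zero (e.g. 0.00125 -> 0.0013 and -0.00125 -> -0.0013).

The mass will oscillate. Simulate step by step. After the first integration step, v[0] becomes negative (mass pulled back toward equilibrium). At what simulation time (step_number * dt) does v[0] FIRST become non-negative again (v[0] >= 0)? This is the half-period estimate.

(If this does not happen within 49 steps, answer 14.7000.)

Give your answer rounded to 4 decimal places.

Answer: 2.7000

Derivation:
Step 0: x=[10.1000] v=[0.0000]
Step 1: x=[9.8327] v=[-0.8910]
Step 2: x=[9.3306] v=[-1.6737]
Step 3: x=[8.6547] v=[-2.2531]
Step 4: x=[7.8871] v=[-2.5587]
Step 5: x=[7.1211] v=[-2.5535]
Step 6: x=[6.4497] v=[-2.2381]
Step 7: x=[5.9545] v=[-1.6507]
Step 8: x=[5.6957] v=[-0.8628]
Step 9: x=[5.7047] v=[0.0299]
First v>=0 after going negative at step 9, time=2.7000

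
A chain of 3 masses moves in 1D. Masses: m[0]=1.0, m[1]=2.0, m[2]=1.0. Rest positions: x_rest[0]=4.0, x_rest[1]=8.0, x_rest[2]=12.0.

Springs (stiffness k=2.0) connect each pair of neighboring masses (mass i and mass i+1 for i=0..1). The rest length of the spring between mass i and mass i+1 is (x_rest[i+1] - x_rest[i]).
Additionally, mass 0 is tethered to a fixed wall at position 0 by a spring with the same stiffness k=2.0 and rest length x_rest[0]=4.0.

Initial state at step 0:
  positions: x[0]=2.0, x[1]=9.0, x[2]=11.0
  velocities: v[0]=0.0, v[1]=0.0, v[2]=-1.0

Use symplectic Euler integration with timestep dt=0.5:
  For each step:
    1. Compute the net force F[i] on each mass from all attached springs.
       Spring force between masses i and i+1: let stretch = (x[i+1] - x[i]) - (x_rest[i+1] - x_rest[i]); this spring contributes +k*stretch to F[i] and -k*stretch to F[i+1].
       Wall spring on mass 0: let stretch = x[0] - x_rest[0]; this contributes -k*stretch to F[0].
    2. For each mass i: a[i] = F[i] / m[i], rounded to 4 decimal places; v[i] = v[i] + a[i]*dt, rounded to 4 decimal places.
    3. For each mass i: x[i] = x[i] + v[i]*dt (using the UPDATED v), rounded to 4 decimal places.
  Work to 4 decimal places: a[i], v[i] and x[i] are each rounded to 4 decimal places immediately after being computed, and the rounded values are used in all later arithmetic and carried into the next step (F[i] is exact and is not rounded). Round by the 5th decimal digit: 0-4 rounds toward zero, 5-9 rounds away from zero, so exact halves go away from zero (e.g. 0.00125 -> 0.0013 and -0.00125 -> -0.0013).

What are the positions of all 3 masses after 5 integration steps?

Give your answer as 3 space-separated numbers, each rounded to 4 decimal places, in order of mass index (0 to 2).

Answer: 0.9766 8.3986 10.8673

Derivation:
Step 0: x=[2.0000 9.0000 11.0000] v=[0.0000 0.0000 -1.0000]
Step 1: x=[4.5000 7.7500 11.5000] v=[5.0000 -2.5000 1.0000]
Step 2: x=[6.3750 6.6250 12.1250] v=[3.7500 -2.2500 1.2500]
Step 3: x=[5.1875 6.8125 12.0000] v=[-2.3750 0.3750 -0.2500]
Step 4: x=[2.2188 7.8907 11.2813] v=[-5.9375 2.1563 -1.4375]
Step 5: x=[0.9766 8.3986 10.8673] v=[-2.4844 1.0157 -0.8281]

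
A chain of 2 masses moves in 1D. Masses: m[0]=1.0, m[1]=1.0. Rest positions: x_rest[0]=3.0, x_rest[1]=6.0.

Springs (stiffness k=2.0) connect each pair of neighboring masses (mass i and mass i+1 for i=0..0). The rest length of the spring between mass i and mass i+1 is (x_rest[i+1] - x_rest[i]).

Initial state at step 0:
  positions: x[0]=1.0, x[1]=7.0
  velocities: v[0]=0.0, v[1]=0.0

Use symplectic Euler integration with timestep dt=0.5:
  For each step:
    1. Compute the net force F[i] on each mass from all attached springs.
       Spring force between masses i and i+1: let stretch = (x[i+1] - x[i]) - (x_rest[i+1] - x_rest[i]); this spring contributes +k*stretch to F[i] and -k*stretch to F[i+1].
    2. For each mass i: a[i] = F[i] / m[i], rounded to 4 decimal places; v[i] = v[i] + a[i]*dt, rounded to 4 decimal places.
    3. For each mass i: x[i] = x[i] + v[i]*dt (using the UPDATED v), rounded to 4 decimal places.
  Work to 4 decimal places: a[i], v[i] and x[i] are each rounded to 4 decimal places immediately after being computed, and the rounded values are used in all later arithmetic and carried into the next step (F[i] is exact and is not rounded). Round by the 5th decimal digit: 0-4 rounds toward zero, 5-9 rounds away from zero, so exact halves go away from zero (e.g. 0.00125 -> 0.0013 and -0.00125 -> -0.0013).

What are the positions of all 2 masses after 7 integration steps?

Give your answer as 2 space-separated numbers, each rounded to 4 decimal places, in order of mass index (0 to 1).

Answer: 2.5000 5.5000

Derivation:
Step 0: x=[1.0000 7.0000] v=[0.0000 0.0000]
Step 1: x=[2.5000 5.5000] v=[3.0000 -3.0000]
Step 2: x=[4.0000 4.0000] v=[3.0000 -3.0000]
Step 3: x=[4.0000 4.0000] v=[0.0000 0.0000]
Step 4: x=[2.5000 5.5000] v=[-3.0000 3.0000]
Step 5: x=[1.0000 7.0000] v=[-3.0000 3.0000]
Step 6: x=[1.0000 7.0000] v=[0.0000 0.0000]
Step 7: x=[2.5000 5.5000] v=[3.0000 -3.0000]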